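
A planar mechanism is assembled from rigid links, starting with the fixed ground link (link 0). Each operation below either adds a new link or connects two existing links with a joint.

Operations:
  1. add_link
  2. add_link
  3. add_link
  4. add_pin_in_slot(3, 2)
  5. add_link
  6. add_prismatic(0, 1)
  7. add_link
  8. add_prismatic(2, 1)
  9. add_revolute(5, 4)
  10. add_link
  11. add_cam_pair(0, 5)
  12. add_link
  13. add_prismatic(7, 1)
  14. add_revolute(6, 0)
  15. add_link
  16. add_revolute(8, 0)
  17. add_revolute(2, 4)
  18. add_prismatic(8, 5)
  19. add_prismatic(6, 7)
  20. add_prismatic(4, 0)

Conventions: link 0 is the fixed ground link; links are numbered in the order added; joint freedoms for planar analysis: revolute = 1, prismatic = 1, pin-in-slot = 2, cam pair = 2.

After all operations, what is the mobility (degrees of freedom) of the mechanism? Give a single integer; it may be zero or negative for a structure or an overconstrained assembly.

link 0 = ground. State L|J1|J2 = 1|0|0
+link1  2|0|0
+link2  3|0|0
+link3  4|0|0
PS(3,2) f=2→J2  4|0|1
+link4  5|0|1
P(0,1) f=1→J1  5|1|1
+link5  6|1|1
P(2,1) f=1→J1  6|2|1
R(5,4) f=1→J1  6|3|1
+link6  7|3|1
C(0,5) f=2→J2  7|3|2
+link7  8|3|2
P(7,1) f=1→J1  8|4|2
R(6,0) f=1→J1  8|5|2
+link8  9|5|2
R(8,0) f=1→J1  9|6|2
R(2,4) f=1→J1  9|7|2
P(8,5) f=1→J1  9|8|2
P(6,7) f=1→J1  9|9|2
P(4,0) f=1→J1  9|10|2
M = 3(9−1)−2·10−2 = 24−20−2 = 2

M = 2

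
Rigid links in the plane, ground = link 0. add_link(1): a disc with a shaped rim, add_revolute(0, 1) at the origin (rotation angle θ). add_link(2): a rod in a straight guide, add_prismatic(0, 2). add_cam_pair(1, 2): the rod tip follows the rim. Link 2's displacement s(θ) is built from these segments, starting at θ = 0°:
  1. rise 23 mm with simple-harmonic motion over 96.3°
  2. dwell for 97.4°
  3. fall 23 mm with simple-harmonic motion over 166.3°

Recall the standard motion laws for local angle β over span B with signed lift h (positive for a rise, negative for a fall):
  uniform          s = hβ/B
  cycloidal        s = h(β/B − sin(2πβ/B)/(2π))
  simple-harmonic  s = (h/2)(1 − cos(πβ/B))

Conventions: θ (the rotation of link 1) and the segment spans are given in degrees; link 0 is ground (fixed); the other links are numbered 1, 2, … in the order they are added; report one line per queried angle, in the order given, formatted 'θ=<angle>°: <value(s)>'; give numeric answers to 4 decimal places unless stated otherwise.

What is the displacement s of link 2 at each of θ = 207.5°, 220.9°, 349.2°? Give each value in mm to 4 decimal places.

segment 1 (0° to 96.3°, simple-harmonic, h = 23) is passed completely: s = 0.0000 + (23) = 23.0000
segment 2 (96.3° to 193.7°, dwell): s unchanged at 23.0000
θ = 207.5° falls in segment 3 (193.7° to 360°, simple-harmonic, h = -23): β = 207.5 − 193.7 = 13.8°, B = 166.3°; Δs = -23/2·(1 − cos(π·0.0830)) = -0.3886; s = 23.0000 − 0.3886 = 22.6114
θ = 220.9° falls in segment 3 (193.7° to 360°, simple-harmonic, h = -23): β = 220.9 − 193.7 = 27.2°, B = 166.3°; Δs = -23/2·(1 − cos(π·0.1636)) = -1.4851; s = 23.0000 − 1.4851 = 21.5149
θ = 349.2° falls in segment 3 (193.7° to 360°, simple-harmonic, h = -23): β = 349.2 − 193.7 = 155.5°, B = 166.3°; Δs = -23/2·(1 − cos(π·0.9351)) = -22.7615; s = 23.0000 − 22.7615 = 0.2385

θ=207.5°: 22.6114
θ=220.9°: 21.5149
θ=349.2°: 0.2385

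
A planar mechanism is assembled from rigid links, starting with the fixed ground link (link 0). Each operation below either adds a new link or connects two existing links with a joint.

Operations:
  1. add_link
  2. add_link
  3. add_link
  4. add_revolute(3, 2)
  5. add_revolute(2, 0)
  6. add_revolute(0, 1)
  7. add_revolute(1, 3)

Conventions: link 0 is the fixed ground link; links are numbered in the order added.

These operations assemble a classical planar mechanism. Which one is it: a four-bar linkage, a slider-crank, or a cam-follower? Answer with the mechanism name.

links: 4 (incl. ground); joints: 4 revolute, 0 prismatic, 0 higher (cam) pair, forming one closed loop
4 links in a single 4R loop → four-bar linkage

four-bar linkage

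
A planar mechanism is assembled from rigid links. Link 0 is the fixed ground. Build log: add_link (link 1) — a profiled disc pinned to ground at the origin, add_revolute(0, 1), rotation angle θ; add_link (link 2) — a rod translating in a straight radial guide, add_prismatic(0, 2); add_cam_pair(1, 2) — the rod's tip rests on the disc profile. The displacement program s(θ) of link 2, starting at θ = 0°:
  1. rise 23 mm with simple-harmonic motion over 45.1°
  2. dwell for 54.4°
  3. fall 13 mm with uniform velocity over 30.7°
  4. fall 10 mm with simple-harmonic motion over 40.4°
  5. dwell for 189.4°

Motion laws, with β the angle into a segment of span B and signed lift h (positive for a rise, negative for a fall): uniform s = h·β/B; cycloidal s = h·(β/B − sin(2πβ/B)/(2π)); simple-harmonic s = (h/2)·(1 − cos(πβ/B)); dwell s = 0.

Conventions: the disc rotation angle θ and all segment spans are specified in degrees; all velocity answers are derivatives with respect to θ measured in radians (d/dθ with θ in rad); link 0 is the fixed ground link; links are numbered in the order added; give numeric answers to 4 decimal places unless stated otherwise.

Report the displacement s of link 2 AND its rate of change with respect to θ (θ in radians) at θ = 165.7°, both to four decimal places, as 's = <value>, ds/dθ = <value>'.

seg 1 [0°–45.1°] simple-harmonic, h=23: full span → s += 23 → s = 23.0000
seg 2 [45.1°–99.5°] dwell: s stays 23.0000
seg 3 [99.5°–130.2°] uniform, h=-13: full span → s += -13 → s = 10.0000
seg 4 [130.2°–170.6°] simple-harmonic, h=-10: θ=165.7° here. β=35.5, B=40.4. -10/2·(1 − cos(π·0.8787)) = -9.6414 → s = 0.3586
velocity in seg [130.2°–170.6°] (simple-harmonic), θ in radians: β = 35.5° = 0.6196 rad, B = 40.4° = 0.7051 rad; ds/dθ = (πh/(2B)) sin(πβ/B) = (π·(-10)/(2·0.7051)) sin(π·0.8787) = -8.284482 mm/rad

s = 0.3586, ds/dθ = -8.2845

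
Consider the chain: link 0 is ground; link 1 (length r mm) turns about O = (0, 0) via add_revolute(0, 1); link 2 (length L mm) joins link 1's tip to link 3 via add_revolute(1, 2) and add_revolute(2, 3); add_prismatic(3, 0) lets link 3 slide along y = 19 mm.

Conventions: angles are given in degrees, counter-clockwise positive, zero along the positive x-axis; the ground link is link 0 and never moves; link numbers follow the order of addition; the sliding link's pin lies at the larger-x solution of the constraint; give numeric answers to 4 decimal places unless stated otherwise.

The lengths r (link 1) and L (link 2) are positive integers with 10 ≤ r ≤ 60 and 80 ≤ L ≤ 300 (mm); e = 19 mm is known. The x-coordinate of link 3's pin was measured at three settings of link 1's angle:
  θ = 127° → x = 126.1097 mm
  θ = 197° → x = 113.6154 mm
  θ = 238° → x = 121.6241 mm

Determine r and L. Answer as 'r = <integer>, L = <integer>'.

constraint per measurement: (x − r cos θ)² + (r sin θ − e)² = L²
subtracting the θ₁ and θ₂ equations cancels the r² and L² terms:
r = (x₁² − x₂²) / (2[(x₁cos θ₁ + e sin θ₁) − (x₂cos θ₂ + e sin θ₂)]) = 28.0002 → r = 28
L² = (x₁ − r cos θ₁)² + (r sin θ₁ − e)² = 20449.0121 → L = 143.0000 → L = 143
check at θ₃=238°: x = 121.6241 (printed 121.6241) ✓

r = 28, L = 143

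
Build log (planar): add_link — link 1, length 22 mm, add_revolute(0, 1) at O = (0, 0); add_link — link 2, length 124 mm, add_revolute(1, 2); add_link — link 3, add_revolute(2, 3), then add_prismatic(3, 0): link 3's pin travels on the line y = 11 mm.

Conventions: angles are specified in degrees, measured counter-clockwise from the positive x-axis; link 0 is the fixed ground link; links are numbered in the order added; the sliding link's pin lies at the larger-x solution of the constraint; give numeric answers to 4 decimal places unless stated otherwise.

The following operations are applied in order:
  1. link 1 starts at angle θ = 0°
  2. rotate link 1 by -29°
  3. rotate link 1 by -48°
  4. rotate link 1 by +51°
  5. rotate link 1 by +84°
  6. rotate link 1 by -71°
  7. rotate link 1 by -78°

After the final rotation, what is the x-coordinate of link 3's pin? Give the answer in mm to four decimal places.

geometry: r = 22 mm, L = 124 mm, e = 11 mm; θ starts at 0°
rotate link 1 by -29°: θ ← 0° -29° = -29°
rotate link 1 by -48°: θ ← -29° -48° = -77°
rotate link 1 by +51°: θ ← -77° +51° = -26°
rotate link 1 by +84°: θ ← -26° +84° = 58°
rotate link 1 by -71°: θ ← 58° -71° = -13°
rotate link 1 by -78°: θ ← -13° -78° = -91°
crank pin P = (r cos θ, r sin θ) = (-0.383953, -21.996649)
h = r sin θ − e = -21.996649 − 11 = -32.996649
x = r cos θ + √(L² − h²) = -0.383953 + 119.529164 = 119.145211

119.1452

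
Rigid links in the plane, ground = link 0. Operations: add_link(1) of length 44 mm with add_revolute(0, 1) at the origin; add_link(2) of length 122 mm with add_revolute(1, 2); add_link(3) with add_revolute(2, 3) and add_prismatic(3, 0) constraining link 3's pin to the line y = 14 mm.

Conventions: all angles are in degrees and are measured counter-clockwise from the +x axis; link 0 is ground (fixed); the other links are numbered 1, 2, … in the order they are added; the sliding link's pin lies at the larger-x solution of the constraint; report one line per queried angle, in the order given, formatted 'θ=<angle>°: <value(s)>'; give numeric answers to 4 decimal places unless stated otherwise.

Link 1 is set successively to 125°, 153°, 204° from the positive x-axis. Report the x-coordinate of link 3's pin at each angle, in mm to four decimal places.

geometry: r = 44 mm, L = 122 mm, e = 14 mm
θ=125°: crank pin P = (r cos θ, r sin θ) = (-25.237363, 36.042690)
θ=125°: h = r sin θ − e = 36.042690 − 14 = 22.042690
θ=125°: x = r cos θ + √(L² − h²) = -25.237363 + 119.992166 = 94.754802
θ=153°: crank pin P = (r cos θ, r sin θ) = (-39.204287, 19.975582)
θ=153°: h = r sin θ − e = 19.975582 − 14 = 5.975582
θ=153°: x = r cos θ + √(L² − h²) = -39.204287 + 121.853570 = 82.649283
θ=204°: crank pin P = (r cos θ, r sin θ) = (-40.196000, -17.896412)
θ=204°: h = r sin θ − e = -17.896412 − 14 = -31.896412
θ=204°: x = r cos θ + √(L² − h²) = -40.196000 + 117.756609 = 77.560609

θ=125°: 94.7548
θ=153°: 82.6493
θ=204°: 77.5606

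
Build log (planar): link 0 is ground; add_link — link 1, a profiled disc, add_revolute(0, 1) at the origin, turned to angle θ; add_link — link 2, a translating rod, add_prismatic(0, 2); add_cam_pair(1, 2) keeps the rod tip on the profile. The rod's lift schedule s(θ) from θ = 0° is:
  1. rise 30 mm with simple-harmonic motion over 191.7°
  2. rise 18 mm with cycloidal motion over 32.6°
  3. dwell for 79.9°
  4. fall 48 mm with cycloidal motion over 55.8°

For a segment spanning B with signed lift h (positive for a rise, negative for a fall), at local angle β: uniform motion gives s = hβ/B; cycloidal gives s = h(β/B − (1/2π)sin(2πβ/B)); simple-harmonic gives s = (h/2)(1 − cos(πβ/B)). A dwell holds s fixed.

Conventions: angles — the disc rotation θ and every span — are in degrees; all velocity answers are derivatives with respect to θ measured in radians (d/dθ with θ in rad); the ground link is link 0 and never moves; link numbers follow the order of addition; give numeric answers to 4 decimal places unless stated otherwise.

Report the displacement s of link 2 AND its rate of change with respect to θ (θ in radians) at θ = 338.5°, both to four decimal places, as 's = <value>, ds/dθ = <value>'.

seg 1 [0°–191.7°] simple-harmonic, h=30: full span → s += 30 → s = 30.0000
seg 2 [191.7°–224.3°] cycloidal, h=18: full span → s += 18 → s = 48.0000
seg 3 [224.3°–304.2°] dwell: s stays 48.0000
seg 4 [304.2°–360°] cycloidal, h=-48: θ=338.5° here. β=34.3, B=55.8. -48·(0.6147 − sin(2π·0.6147)/(2π)) = -34.5464 → s = 13.4536
velocity in seg [304.2°–360°] (cycloidal), θ in radians: β = 34.3° = 0.5986 rad, B = 55.8° = 0.9739 rad; ds/dθ = (h/B)(1 − cos(2πβ/B)) = ((-48)/0.9739)(1 − cos(2π·0.6147)) = -86.319510 mm/rad

s = 13.4536, ds/dθ = -86.3195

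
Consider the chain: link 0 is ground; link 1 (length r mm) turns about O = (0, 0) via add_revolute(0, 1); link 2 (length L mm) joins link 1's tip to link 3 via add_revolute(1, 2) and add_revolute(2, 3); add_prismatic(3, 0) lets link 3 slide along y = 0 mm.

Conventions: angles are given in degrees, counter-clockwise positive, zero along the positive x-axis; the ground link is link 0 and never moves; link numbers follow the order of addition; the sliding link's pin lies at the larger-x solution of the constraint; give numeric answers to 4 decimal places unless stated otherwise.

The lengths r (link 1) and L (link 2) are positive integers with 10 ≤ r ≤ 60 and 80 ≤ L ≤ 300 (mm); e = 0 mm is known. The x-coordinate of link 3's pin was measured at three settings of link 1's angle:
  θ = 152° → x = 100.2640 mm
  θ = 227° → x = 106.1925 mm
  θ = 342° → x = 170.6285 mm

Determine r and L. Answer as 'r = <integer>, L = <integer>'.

constraint per measurement: (x − r cos θ)² + (r sin θ − e)² = L²
subtracting the θ₁ and θ₂ equations cancels the r² and L² terms:
r = (x₁² − x₂²) / (2[(x₁cos θ₁ + e sin θ₁) − (x₂cos θ₂ + e sin θ₂)]) = 38.0005 → r = 38
L² = (x₁ − r cos θ₁)² + (r sin θ₁ − e)² = 18224.9869 → L = 135.0000 → L = 135
check at θ₃=342°: x = 170.6285 (printed 170.6285) ✓

r = 38, L = 135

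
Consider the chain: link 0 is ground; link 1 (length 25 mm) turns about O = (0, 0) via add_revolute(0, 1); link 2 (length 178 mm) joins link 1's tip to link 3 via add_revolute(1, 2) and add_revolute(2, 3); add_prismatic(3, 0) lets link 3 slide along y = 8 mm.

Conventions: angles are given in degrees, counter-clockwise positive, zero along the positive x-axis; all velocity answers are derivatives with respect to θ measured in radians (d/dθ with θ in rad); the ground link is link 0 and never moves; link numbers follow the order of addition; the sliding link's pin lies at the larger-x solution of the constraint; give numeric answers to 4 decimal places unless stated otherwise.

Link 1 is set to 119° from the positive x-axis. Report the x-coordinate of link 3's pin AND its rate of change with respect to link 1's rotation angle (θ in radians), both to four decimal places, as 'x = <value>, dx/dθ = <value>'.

geometry: r = 25 mm, L = 178 mm, e = 8 mm
crank pin P = (r cos θ, r sin θ) = (-12.120241, 21.865493)
h = r sin θ − e = 21.865493 − 8 = 13.865493
x = r cos θ + √(L² − h²) = -12.120241 + 177.459145 = 165.338904
dx/dθ = −r sin θ − h·r cos θ/√(L² − h²) (θ in radians; h = 13.865493) = -20.918497

x = 165.3389, dx/dθ = -20.9185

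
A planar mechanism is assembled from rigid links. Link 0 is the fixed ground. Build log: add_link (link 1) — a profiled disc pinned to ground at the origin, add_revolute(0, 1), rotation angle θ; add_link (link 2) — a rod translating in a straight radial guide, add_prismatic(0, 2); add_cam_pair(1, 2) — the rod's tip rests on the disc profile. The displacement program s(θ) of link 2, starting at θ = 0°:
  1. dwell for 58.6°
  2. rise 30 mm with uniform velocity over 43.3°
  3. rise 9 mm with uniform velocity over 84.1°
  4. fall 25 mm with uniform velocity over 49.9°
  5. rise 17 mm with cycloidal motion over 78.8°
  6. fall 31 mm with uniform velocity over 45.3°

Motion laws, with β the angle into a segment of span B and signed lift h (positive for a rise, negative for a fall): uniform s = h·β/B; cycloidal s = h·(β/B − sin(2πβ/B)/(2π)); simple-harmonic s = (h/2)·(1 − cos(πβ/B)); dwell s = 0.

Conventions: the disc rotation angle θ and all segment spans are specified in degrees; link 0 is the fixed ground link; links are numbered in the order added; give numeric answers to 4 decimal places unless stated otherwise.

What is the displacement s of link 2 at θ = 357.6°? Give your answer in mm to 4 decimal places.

seg 1 [0°–58.6°] dwell: s stays 0.0000
seg 2 [58.6°–101.9°] uniform, h=30: full span → s += 30 → s = 30.0000
seg 3 [101.9°–186°] uniform, h=9: full span → s += 9 → s = 39.0000
seg 4 [186°–235.9°] uniform, h=-25: full span → s += -25 → s = 14.0000
seg 5 [235.9°–314.7°] cycloidal, h=17: full span → s += 17 → s = 31.0000
seg 6 [314.7°–360°] uniform, h=-31: θ=357.6° here. β=42.9, B=45.3. -31·42.9/45.3 = -29.3576 → s = 1.6424

1.6424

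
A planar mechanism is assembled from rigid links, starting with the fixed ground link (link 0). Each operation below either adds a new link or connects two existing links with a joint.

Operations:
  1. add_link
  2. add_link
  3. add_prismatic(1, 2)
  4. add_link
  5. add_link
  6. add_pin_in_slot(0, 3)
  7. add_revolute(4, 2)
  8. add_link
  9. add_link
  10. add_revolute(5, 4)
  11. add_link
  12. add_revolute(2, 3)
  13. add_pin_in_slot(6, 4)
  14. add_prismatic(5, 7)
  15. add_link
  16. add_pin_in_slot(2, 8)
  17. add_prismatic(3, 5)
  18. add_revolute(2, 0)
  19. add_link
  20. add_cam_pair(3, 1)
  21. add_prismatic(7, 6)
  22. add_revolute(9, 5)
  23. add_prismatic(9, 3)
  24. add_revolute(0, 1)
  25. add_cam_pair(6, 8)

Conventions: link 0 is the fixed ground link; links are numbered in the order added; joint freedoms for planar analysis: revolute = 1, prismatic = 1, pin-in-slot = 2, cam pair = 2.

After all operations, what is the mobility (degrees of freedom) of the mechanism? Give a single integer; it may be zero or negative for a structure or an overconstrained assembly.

link 0 = ground. State L|J1|J2 = 1|0|0
+link1  2|0|0
+link2  3|0|0
P(1,2) f=1→J1  3|1|0
+link3  4|1|0
+link4  5|1|0
PS(0,3) f=2→J2  5|1|1
R(4,2) f=1→J1  5|2|1
+link5  6|2|1
+link6  7|2|1
R(5,4) f=1→J1  7|3|1
+link7  8|3|1
R(2,3) f=1→J1  8|4|1
PS(6,4) f=2→J2  8|4|2
P(5,7) f=1→J1  8|5|2
+link8  9|5|2
PS(2,8) f=2→J2  9|5|3
P(3,5) f=1→J1  9|6|3
R(2,0) f=1→J1  9|7|3
+link9  10|7|3
C(3,1) f=2→J2  10|7|4
P(7,6) f=1→J1  10|8|4
R(9,5) f=1→J1  10|9|4
P(9,3) f=1→J1  10|10|4
R(0,1) f=1→J1  10|11|4
C(6,8) f=2→J2  10|11|5
M = 3(10−1)−2·11−5 = 27−22−5 = 0

M = 0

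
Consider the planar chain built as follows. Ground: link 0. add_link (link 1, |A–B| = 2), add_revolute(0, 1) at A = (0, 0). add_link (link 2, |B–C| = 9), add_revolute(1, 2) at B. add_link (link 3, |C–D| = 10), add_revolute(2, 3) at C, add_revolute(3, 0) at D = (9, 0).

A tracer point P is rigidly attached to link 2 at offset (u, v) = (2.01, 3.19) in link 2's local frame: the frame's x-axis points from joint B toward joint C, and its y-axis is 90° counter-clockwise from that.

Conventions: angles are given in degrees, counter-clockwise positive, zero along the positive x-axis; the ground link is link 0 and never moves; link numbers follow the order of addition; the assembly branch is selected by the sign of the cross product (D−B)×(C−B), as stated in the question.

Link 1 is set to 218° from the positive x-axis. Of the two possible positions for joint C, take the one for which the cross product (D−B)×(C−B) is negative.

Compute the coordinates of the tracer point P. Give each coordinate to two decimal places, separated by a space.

A=(0,0), D=(9.00,0)
B = A + 2.00·(cos218°, sin218°) = (-1.5760, -1.2313)
|BD| = 10.6475
circle(B,9.00) ∩ circle(D,10.00): a=4.4315, h=7.8334
  candidates: C₊=(1.9199,7.0620) cross=83.406; C₋=(3.7316,-8.4997) cross=-83.406
  branch - wants cross < 0 → take C=(3.7316,-8.4997) (cross=-83.406)
ex = (C−B)/|BC| = (0.5897,-0.8076); ey = (0.8076,0.5897)
P = B + 2.01·ex + 3.19·ey = (2.1856,-0.9733)

2.19 -0.97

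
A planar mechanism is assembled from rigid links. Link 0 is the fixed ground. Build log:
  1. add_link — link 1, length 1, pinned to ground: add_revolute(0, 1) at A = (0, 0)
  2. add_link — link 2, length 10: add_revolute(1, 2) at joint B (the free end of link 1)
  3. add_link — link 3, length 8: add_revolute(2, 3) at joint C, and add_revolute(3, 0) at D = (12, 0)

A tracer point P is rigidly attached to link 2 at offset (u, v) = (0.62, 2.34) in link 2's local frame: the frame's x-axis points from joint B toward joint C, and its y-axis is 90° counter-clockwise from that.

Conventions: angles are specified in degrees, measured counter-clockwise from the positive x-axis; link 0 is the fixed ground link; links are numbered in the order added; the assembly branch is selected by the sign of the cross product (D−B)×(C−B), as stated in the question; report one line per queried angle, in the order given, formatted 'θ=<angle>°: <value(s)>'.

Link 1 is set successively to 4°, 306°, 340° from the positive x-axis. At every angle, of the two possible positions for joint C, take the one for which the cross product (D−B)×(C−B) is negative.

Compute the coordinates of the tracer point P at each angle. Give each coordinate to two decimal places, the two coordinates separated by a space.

A=(0,0), D=(12.00,0)
θ=4°: B = A + 1.00·(cos4°, sin4°) = (0.9976, 0.0698)
θ=4°: |BD| = 11.0027
θ=4°: circle(B,10.00) ∩ circle(D,8.00): a=7.1373, h=7.0042
θ=4°:   candidates: C₊=(8.1791,7.0286) cross=77.065; C₋=(8.0903,-6.9796) cross=-77.065
θ=4°:   branch - wants cross < 0 → take C=(8.0903,-6.9796) (cross=-77.065)
θ=4°: ex = (C−B)/|BC| = (0.7093,-0.7049); ey = (0.7049,0.7093)
θ=4°: P = B + 0.62·ex + 2.34·ey = (3.0869,1.2924)
θ=306°: B = A + 1.00·(cos306°, sin306°) = (0.5878, -0.8090)
θ=306°: |BD| = 11.4409
θ=306°: circle(B,10.00) ∩ circle(D,8.00): a=7.2937, h=6.8412
θ=306°:   candidates: C₊=(7.3795,6.5308) cross=78.269; C₋=(8.3470,-7.1173) cross=-78.269
θ=306°:   branch - wants cross < 0 → take C=(8.3470,-7.1173) (cross=-78.269)
θ=306°: ex = (C−B)/|BC| = (0.7759,-0.6308); ey = (0.6308,0.7759)
θ=306°: P = B + 0.62·ex + 2.34·ey = (2.5450,0.6155)
θ=340°: B = A + 1.00·(cos340°, sin340°) = (0.9397, -0.3420)
θ=340°: |BD| = 11.0656
θ=340°: circle(B,10.00) ∩ circle(D,8.00): a=7.1595, h=6.9816
θ=340°:   candidates: C₊=(7.8799,6.8575) cross=77.255; C₋=(8.3115,-7.0990) cross=-77.255
θ=340°:   branch - wants cross < 0 → take C=(8.3115,-7.0990) (cross=-77.255)
θ=340°: ex = (C−B)/|BC| = (0.7372,-0.6757); ey = (0.6757,0.7372)
θ=340°: P = B + 0.62·ex + 2.34·ey = (2.9779,0.9641)

θ=4°: 3.09 1.29
θ=306°: 2.54 0.62
θ=340°: 2.98 0.96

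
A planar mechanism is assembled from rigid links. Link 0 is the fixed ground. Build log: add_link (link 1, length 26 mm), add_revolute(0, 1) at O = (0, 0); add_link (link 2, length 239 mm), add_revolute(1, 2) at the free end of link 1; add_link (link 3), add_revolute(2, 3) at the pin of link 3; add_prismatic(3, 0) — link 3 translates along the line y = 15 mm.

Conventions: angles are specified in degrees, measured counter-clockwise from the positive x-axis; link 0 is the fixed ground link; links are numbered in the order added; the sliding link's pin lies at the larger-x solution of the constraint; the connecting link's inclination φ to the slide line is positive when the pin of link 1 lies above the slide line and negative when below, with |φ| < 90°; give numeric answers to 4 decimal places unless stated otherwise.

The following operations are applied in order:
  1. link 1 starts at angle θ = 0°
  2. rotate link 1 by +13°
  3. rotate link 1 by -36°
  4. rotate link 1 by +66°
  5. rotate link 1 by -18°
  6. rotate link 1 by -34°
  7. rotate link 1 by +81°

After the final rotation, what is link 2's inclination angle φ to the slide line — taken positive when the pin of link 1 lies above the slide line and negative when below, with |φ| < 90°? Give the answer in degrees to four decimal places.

geometry: r = 26 mm, L = 239 mm, e = 15 mm; θ starts at 0°
rotate link 1 by +13°: θ ← 0° +13° = 13°
rotate link 1 by -36°: θ ← 13° -36° = -23°
rotate link 1 by +66°: θ ← -23° +66° = 43°
rotate link 1 by -18°: θ ← 43° -18° = 25°
rotate link 1 by -34°: θ ← 25° -34° = -9°
rotate link 1 by +81°: θ ← -9° +81° = 72°
h = r sin θ − e = 24.727469 − 15 = 9.727469
sin φ = h / L = 9.727469 / 239 = 0.04070071
φ = arcsin(0.04070071) = 2.332623°

2.3326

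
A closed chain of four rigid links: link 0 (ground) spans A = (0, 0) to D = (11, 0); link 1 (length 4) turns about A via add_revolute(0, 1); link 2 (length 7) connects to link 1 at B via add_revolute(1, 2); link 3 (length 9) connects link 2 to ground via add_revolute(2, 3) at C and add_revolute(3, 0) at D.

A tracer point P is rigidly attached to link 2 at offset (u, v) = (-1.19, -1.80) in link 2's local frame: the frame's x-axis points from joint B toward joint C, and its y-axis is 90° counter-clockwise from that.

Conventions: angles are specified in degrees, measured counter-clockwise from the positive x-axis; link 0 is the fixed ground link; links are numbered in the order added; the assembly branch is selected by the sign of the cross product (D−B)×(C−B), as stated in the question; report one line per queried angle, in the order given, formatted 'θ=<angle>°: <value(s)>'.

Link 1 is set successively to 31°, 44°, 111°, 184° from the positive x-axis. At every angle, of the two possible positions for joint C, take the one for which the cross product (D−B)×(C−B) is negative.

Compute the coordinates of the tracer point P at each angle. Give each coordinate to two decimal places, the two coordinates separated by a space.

A=(0,0), D=(11.00,0)
θ=31°: B = A + 4.00·(cos31°, sin31°) = (3.4287, 2.0602)
θ=31°: |BD| = 7.8466
θ=31°: circle(B,7.00) ∩ circle(D,9.00): a=1.8842, h=6.7416
θ=31°:   candidates: C₊=(7.0168,8.0706) cross=52.899; C₋=(3.4767,-4.9397) cross=-52.899
θ=31°:   branch - wants cross < 0 → take C=(3.4767,-4.9397) (cross=-52.899)
θ=31°: ex = (C−B)/|BC| = (0.0069,-1.0000); ey = (1.0000,0.0069)
θ=31°: P = B + -1.19·ex + -1.80·ey = (1.6205,3.2378)
θ=44°: B = A + 4.00·(cos44°, sin44°) = (2.8774, 2.7786)
θ=44°: |BD| = 8.5848
θ=44°: circle(B,7.00) ∩ circle(D,9.00): a=2.4286, h=6.5652
θ=44°:   candidates: C₊=(7.3002,8.2044) cross=56.361; C₋=(3.0503,-4.2192) cross=-56.361
θ=44°:   branch - wants cross < 0 → take C=(3.0503,-4.2192) (cross=-56.361)
θ=44°: ex = (C−B)/|BC| = (0.0247,-0.9997); ey = (0.9997,0.0247)
θ=44°: P = B + -1.19·ex + -1.80·ey = (1.0485,3.9238)
θ=111°: B = A + 4.00·(cos111°, sin111°) = (-1.4335, 3.7343)
θ=111°: |BD| = 12.9822
θ=111°: circle(B,7.00) ∩ circle(D,9.00): a=5.2586, h=4.6203
θ=111°:   candidates: C₊=(4.9319,6.6467) cross=59.981; C₋=(2.2739,-2.2033) cross=-59.981
θ=111°:   branch - wants cross < 0 → take C=(2.2739,-2.2033) (cross=-59.981)
θ=111°: ex = (C−B)/|BC| = (0.5296,-0.8482); ey = (0.8482,0.5296)
θ=111°: P = B + -1.19·ex + -1.80·ey = (-3.5905,3.7904)
θ=184°: B = A + 4.00·(cos184°, sin184°) = (-3.9903, -0.2790)
θ=184°: |BD| = 14.9929
θ=184°: circle(B,7.00) ∩ circle(D,9.00): a=6.4293, h=2.7685
θ=184°:   candidates: C₊=(2.3864,2.6087) cross=41.508; C₋=(2.4894,-2.9274) cross=-41.508
θ=184°:   branch - wants cross < 0 → take C=(2.4894,-2.9274) (cross=-41.508)
θ=184°: ex = (C−B)/|BC| = (0.9257,-0.3783); ey = (0.3783,0.9257)
θ=184°: P = B + -1.19·ex + -1.80·ey = (-5.7728,-1.4950)

θ=31°: 1.62 3.24
θ=44°: 1.05 3.92
θ=111°: -3.59 3.79
θ=184°: -5.77 -1.49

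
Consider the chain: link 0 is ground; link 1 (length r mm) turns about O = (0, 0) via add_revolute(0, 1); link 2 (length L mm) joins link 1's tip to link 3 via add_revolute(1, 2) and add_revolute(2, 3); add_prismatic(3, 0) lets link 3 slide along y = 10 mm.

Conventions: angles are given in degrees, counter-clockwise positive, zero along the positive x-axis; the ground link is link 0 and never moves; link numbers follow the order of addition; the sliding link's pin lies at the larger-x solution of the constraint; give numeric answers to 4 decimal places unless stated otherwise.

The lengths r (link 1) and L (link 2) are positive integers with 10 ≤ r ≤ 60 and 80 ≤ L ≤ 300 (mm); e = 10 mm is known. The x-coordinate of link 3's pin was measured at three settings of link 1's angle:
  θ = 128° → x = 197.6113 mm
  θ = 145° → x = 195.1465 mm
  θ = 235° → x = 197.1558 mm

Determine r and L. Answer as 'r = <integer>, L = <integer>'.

constraint per measurement: (x − r cos θ)² + (r sin θ − e)² = L²
subtracting the θ₁ and θ₂ equations cancels the r² and L² terms:
r = (x₁² − x₂²) / (2[(x₁cos θ₁ + e sin θ₁) − (x₂cos θ₂ + e sin θ₂)]) = 11.9997 → r = 12
L² = (x₁ − r cos θ₁)² + (r sin θ₁ − e)² = 42024.9833 → L = 205.0000 → L = 205
check at θ₃=235°: x = 197.1558 (printed 197.1558) ✓

r = 12, L = 205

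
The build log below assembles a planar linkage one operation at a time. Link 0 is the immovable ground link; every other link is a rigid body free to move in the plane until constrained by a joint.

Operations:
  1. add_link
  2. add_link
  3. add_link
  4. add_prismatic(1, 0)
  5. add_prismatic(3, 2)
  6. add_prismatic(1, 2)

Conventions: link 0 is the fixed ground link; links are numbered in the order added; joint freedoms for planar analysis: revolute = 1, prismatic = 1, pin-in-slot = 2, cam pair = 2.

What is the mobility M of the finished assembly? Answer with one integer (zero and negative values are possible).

link 0 = ground. State L|J1|J2 = 1|0|0
+link1  2|0|0
+link2  3|0|0
+link3  4|0|0
P(1,0) f=1→J1  4|1|0
P(3,2) f=1→J1  4|2|0
P(1,2) f=1→J1  4|3|0
M = 3(4−1)−2·3−0 = 9−6−0 = 3

M = 3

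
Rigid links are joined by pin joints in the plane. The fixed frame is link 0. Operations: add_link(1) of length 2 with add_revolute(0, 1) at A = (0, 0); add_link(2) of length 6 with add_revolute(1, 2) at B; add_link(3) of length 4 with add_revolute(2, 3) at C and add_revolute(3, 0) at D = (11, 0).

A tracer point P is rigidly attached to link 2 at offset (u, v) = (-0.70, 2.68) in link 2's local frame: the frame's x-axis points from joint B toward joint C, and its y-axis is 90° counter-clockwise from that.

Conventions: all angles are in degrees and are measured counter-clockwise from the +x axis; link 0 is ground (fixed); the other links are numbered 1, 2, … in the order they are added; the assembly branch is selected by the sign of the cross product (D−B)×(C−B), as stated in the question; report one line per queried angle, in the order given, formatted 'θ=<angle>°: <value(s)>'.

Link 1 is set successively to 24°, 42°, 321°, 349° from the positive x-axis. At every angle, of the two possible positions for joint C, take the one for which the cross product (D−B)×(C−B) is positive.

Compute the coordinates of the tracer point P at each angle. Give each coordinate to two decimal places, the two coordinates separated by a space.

A=(0,0), D=(11.00,0)
θ=24°: B = A + 2.00·(cos24°, sin24°) = (1.8271, 0.8135)
θ=24°: |BD| = 9.2089
θ=24°: circle(B,6.00) ∩ circle(D,4.00): a=5.6904, h=1.9026
θ=24°:   candidates: C₊=(7.6633,2.2060) cross=17.521; C₋=(7.3271,-1.5843) cross=-17.521
θ=24°:   branch + wants cross > 0 → take C=(7.6633,2.2060) (cross=17.521)
θ=24°: ex = (C−B)/|BC| = (0.9727,0.2321); ey = (-0.2321,0.9727)
θ=24°: P = B + -0.70·ex + 2.68·ey = (0.5242,3.2578)
θ=42°: B = A + 2.00·(cos42°, sin42°) = (1.4863, 1.3383)
θ=42°: |BD| = 9.6074
θ=42°: circle(B,6.00) ∩ circle(D,4.00): a=5.8446, h=1.3569
θ=42°:   candidates: C₊=(7.4629,1.8678) cross=13.036; C₋=(7.0849,-0.8195) cross=-13.036
θ=42°:   branch + wants cross > 0 → take C=(7.4629,1.8678) (cross=13.036)
θ=42°: ex = (C−B)/|BC| = (0.9961,0.0883); ey = (-0.0883,0.9961)
θ=42°: P = B + -0.70·ex + 2.68·ey = (0.5525,3.9460)
θ=321°: B = A + 2.00·(cos321°, sin321°) = (1.5543, -1.2586)
θ=321°: |BD| = 9.5292
θ=321°: circle(B,6.00) ∩ circle(D,4.00): a=5.8140, h=1.4823
θ=321°:   candidates: C₊=(7.1216,0.9786) cross=14.126; C₋=(7.5132,-1.9601) cross=-14.126
θ=321°:   branch + wants cross > 0 → take C=(7.1216,0.9786) (cross=14.126)
θ=321°: ex = (C−B)/|BC| = (0.9279,0.3729); ey = (-0.3729,0.9279)
θ=321°: P = B + -0.70·ex + 2.68·ey = (-0.0945,0.9671)
θ=349°: B = A + 2.00·(cos349°, sin349°) = (1.9633, -0.3816)
θ=349°: |BD| = 9.0448
θ=349°: circle(B,6.00) ∩ circle(D,4.00): a=5.6280, h=2.0798
θ=349°:   candidates: C₊=(7.4985,1.9338) cross=18.811; C₋=(7.6740,-2.2221) cross=-18.811
θ=349°:   branch + wants cross > 0 → take C=(7.4985,1.9338) (cross=18.811)
θ=349°: ex = (C−B)/|BC| = (0.9225,0.3859); ey = (-0.3859,0.9225)
θ=349°: P = B + -0.70·ex + 2.68·ey = (0.2833,1.8207)

θ=24°: 0.52 3.26
θ=42°: 0.55 3.95
θ=321°: -0.09 0.97
θ=349°: 0.28 1.82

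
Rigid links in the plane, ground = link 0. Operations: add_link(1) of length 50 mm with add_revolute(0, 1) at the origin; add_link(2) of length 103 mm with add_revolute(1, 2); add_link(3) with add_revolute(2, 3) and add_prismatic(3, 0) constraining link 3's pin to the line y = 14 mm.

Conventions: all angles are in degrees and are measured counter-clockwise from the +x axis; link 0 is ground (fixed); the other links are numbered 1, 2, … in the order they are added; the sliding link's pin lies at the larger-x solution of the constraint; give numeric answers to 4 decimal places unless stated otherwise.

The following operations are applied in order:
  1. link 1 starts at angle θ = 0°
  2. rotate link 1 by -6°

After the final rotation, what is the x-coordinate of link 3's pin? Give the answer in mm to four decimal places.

geometry: r = 50 mm, L = 103 mm, e = 14 mm; θ starts at 0°
rotate link 1 by -6°: θ ← 0° -6° = -6°
crank pin P = (r cos θ, r sin θ) = (49.726095, -5.226423)
h = r sin θ − e = -5.226423 − 14 = -19.226423
x = r cos θ + √(L² − h²) = 49.726095 + 101.189647 = 150.915742

150.9157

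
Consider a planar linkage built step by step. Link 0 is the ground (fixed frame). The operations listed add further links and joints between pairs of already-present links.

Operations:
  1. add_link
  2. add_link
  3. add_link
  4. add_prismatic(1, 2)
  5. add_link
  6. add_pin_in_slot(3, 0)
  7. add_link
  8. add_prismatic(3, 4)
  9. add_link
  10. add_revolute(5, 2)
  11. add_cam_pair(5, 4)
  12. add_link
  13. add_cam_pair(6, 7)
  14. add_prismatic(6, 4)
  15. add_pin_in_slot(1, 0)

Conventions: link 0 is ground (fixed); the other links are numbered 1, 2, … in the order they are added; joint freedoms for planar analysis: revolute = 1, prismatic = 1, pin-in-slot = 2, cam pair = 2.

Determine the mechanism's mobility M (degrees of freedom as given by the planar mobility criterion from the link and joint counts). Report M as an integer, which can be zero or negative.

(L,J1,J2)=(1,0,0); link0 fixed
link1: (2,0,0)
link2: (3,0,0)
link3: (4,0,0)
P 1-2 [J1]: (4,1,0)
link4: (5,1,0)
PS 3-0 [J2]: (5,1,1)
link5: (6,1,1)
P 3-4 [J1]: (6,2,1)
link6: (7,2,1)
R 5-2 [J1]: (7,3,1)
C 5-4 [J2]: (7,3,2)
link7: (8,3,2)
C 6-7 [J2]: (8,3,3)
P 6-4 [J1]: (8,4,3)
PS 1-0 [J2]: (8,4,4)
Grübler: 3·7 − 2·4 − 4 = 9

M = 9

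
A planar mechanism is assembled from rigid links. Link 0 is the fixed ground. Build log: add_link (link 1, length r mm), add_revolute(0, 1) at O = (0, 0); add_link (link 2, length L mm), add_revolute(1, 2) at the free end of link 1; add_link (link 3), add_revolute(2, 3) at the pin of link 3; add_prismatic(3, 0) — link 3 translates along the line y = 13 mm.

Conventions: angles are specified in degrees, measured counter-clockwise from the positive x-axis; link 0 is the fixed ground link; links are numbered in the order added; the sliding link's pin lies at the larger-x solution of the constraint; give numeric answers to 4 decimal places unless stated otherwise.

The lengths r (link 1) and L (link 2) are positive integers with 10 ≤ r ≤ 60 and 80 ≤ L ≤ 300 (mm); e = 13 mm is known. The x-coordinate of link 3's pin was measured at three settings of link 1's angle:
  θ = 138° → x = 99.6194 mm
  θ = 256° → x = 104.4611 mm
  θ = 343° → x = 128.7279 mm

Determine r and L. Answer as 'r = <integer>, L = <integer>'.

constraint per measurement: (x − r cos θ)² + (r sin θ − e)² = L²
subtracting the θ₁ and θ₂ equations cancels the r² and L² terms:
r = (x₁² − x₂²) / (2[(x₁cos θ₁ + e sin θ₁) − (x₂cos θ₂ + e sin θ₂)]) = 17.9996 → r = 18
L² = (x₁ − r cos θ₁)² + (r sin θ₁ − e)² = 12769.0108 → L = 113.0000 → L = 113
check at θ₃=343°: x = 128.7279 (printed 128.7279) ✓

r = 18, L = 113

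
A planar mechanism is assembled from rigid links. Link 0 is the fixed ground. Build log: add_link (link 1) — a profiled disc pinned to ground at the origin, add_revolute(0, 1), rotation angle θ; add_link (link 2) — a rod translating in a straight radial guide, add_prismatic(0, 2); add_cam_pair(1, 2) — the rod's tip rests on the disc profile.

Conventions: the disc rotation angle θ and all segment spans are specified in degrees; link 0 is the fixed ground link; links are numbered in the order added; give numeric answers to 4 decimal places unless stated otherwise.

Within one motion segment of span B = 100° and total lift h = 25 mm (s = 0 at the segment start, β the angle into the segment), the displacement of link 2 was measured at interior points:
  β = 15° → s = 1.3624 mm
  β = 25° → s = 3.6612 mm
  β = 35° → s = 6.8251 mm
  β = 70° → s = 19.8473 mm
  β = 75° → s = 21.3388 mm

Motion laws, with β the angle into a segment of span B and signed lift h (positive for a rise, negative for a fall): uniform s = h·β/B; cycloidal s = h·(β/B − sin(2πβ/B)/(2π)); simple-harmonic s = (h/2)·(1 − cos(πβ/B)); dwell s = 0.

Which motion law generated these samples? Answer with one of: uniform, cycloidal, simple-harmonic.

candidates at β/B = r: uniform s = h·r (linear in β); cycloidal s = h·(r − sin(2πr)/(2π)); simple-harmonic s = (h/2)(1 − cos(πr))
β=15°: printed 1.3624 | uniform 3.7500, cycloidal 0.5310, simple-harmonic 1.3624
β=25°: printed 3.6612 | uniform 6.2500, cycloidal 2.2711, simple-harmonic 3.6612
β=35°: printed 6.8251 | uniform 8.7500, cycloidal 5.5310, simple-harmonic 6.8251
β=70°: printed 19.8473 | uniform 17.5000, cycloidal 21.2841, simple-harmonic 19.8473
β=75°: printed 21.3388 | uniform 18.7500, cycloidal 22.7289, simple-harmonic 21.3388
only one law matches every sample → simple-harmonic

simple-harmonic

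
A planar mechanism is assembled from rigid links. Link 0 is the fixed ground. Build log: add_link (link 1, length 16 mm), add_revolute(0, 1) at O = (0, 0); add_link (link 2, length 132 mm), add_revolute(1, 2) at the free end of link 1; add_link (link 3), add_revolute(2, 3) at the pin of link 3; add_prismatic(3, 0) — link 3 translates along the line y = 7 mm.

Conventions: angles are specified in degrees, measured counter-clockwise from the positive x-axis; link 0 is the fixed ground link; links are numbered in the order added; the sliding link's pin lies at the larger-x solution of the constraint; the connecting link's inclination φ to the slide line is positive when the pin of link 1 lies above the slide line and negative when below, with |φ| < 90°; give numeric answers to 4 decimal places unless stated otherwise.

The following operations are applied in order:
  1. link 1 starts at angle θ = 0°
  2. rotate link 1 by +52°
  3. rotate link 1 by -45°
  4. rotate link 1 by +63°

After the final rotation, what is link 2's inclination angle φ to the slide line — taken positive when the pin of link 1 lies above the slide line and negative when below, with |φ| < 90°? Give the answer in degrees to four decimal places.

geometry: r = 16 mm, L = 132 mm, e = 7 mm; θ starts at 0°
rotate link 1 by +52°: θ ← 0° +52° = 52°
rotate link 1 by -45°: θ ← 52° -45° = 7°
rotate link 1 by +63°: θ ← 7° +63° = 70°
h = r sin θ − e = 15.035082 − 7 = 8.035082
sin φ = h / L = 8.035082 / 132 = 0.06087183
φ = arcsin(0.06087183) = 3.489857°

3.4899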